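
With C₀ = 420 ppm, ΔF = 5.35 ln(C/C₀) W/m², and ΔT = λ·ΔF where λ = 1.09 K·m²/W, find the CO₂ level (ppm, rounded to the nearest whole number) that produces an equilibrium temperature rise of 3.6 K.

Required forcing: ΔF = ΔT/λ = 3.6/1.09 = 3.3028 W/m².
Then ln(C/420) = ΔF/5.35 = 3.3028/5.35 = 0.61735.
So C = 420 × e^0.61735 = 420 × 1.85401 = 778.68 ppm.

C ≈ 779 ppm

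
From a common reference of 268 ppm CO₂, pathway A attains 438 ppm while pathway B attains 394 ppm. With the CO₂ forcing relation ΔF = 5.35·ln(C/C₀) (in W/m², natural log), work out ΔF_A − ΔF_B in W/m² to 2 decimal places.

ΔF_A − ΔF_B = 0.57 W/m²

ΔF_A = 5.35 ln(438/268) = 5.35 × 0.49123 = 2.6281 W/m².
ΔF_B = 5.35 ln(394/268) = 5.35 × 0.38536 = 2.0617 W/m².
Difference: 2.6281 − 2.0617 = 0.5664 W/m².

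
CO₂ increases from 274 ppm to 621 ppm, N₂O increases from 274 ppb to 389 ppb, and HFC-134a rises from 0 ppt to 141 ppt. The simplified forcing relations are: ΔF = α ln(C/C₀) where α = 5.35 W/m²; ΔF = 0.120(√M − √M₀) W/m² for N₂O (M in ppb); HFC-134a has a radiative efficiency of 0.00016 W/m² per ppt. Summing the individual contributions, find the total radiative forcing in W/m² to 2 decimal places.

CO₂: 5.35 × ln(621/274) = 5.35 × ln(2.26642) = 5.35 × 0.81820 = 4.3774 W/m².
N₂O: 0.120 × (√389 − √274) = 0.120 × (19.7231 − 16.5529) = 0.120 × 3.1702 = 0.3804 W/m².
HFC-134a: ΔF = 0.00016 × (141 − 0) = 0.00016 × 141 = 0.0226 W/m².
Total ΔF = 4.3774 + 0.3804 + 0.0226 = 4.7804 W/m².

ΔF = 4.78 W/m²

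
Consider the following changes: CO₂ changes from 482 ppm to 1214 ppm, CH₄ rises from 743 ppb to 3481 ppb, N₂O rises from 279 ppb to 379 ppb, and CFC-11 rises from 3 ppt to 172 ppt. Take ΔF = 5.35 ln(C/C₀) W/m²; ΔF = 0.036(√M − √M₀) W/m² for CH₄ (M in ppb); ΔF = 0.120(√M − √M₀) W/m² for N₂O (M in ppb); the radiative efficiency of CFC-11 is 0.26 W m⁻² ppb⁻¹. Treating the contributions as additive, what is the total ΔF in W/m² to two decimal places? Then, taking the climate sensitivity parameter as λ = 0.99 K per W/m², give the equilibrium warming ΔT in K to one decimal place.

ΔF = 6.46 W/m²; ΔT = 6.4 K

CO₂: 5.35 × ln(1214/482) = 5.35 × ln(2.51867) = 5.35 × 0.92373 = 4.9420 W/m².
CH₄: 0.036 × (√3481 − √743) = 0.036 × (59.0000 − 27.2580) = 0.036 × 31.7420 = 1.1427 W/m².
N₂O: 0.120 × (√379 − √279) = 0.120 × (19.4679 − 16.7033) = 0.120 × 2.7646 = 0.3318 W/m².
CFC-11: Δ = 172 − 3 = 169 ppt = 0.169 ppb; ΔF = 0.26 × 0.169 = 0.0439 W/m².
Total ΔF = 4.9420 + 1.1427 + 0.3318 + 0.0439 = 6.4604 W/m².
ΔT = λ ΔF = 0.99 × 6.46 = 6.3954 K.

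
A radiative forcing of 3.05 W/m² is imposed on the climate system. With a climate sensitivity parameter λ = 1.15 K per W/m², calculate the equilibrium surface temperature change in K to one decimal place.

ΔT = λ ΔF = 1.15 × 3.05 = 3.5075 K.

ΔT = 3.5 K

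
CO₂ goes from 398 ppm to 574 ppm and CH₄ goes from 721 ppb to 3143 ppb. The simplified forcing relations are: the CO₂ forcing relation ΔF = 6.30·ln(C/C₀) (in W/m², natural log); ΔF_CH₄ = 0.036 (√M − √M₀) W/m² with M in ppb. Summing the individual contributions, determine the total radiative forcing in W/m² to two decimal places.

ΔF = 3.36 W/m²

CO₂: 6.30 × ln(574/398) = 6.30 × ln(1.44221) = 6.30 × 0.36618 = 2.3069 W/m².
CH₄: 0.036 × (√3143 − √721) = 0.036 × (56.0625 − 26.8514) = 0.036 × 29.2111 = 1.0516 W/m².
Total ΔF = 2.3069 + 1.0516 = 3.3585 W/m².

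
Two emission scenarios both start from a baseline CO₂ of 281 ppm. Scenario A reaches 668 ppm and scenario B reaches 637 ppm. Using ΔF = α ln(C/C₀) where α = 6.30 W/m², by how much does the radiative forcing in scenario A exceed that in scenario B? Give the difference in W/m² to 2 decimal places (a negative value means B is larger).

ΔF_A = 6.30 ln(668/281) = 6.30 × 0.86593 = 5.4554 W/m².
ΔF_B = 6.30 ln(637/281) = 6.30 × 0.81841 = 5.1560 W/m².
Difference: 5.4554 − 5.1560 = 0.2994 W/m².

ΔF_A − ΔF_B = 0.30 W/m²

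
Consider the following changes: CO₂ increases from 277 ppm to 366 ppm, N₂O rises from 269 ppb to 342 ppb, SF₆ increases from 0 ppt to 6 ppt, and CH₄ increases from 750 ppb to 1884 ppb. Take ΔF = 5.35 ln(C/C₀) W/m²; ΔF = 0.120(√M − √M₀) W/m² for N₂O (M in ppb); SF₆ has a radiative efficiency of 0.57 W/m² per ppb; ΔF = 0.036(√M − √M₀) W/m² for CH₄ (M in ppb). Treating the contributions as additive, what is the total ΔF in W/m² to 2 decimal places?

CO₂: 5.35 × ln(366/277) = 5.35 × ln(1.32130) = 5.35 × 0.27862 = 1.4906 W/m².
N₂O: 0.120 × (√342 − √269) = 0.120 × (18.4932 − 16.4012) = 0.120 × 2.0920 = 0.2510 W/m².
SF₆: Δ = 6 − 0 = 6 ppt = 0.006 ppb; ΔF = 0.57 × 0.006 = 0.0034 W/m².
CH₄: 0.036 × (√1884 − √750) = 0.036 × (43.4051 − 27.3861) = 0.036 × 16.0190 = 0.5767 W/m².
Total ΔF = 1.4906 + 0.2510 + 0.0034 + 0.5767 = 2.3217 W/m².

ΔF = 2.32 W/m²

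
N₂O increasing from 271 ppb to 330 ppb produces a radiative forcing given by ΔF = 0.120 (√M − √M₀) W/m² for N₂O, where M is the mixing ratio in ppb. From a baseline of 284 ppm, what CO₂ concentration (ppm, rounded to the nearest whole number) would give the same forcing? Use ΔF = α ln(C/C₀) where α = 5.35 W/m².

C ≈ 295 ppm

N₂O forcing: 0.120 × (√330 − √271) = 0.120 × (18.1659 − 16.4621) = 0.120 × 1.7038 = 0.20446 W/m².
Set 5.35 ln(C/284) = 0.20446: ln(C/284) = 0.20446/5.35 = 0.03822, so C = 284 × e^0.03822 = 284 × 1.03896 = 295.06 ppm.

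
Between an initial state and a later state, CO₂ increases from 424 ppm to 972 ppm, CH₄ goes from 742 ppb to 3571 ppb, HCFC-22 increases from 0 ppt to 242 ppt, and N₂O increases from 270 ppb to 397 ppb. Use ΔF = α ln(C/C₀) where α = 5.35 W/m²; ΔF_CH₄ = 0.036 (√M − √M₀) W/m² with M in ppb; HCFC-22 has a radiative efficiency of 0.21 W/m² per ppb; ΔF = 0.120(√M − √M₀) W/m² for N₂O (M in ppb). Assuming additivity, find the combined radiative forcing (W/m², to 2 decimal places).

ΔF = 6.08 W/m²

CO₂: 5.35 × ln(972/424) = 5.35 × ln(2.29245) = 5.35 × 0.82962 = 4.4385 W/m².
CH₄: 0.036 × (√3571 − √742) = 0.036 × (59.7578 − 27.2397) = 0.036 × 32.5181 = 1.1707 W/m².
HCFC-22: Δ = 242 − 0 = 242 ppt = 0.242 ppb; ΔF = 0.21 × 0.242 = 0.0508 W/m².
N₂O: 0.120 × (√397 − √270) = 0.120 × (19.9249 − 16.4317) = 0.120 × 3.4932 = 0.4192 W/m².
Total ΔF = 4.4385 + 1.1707 + 0.0508 + 0.4192 = 6.0792 W/m².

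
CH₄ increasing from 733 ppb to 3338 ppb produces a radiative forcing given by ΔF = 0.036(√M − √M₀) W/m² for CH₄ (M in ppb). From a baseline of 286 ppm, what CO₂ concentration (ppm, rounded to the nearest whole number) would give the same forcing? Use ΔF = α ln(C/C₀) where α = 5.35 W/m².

CH₄ forcing: 0.036 × (√3338 − √733) = 0.036 × (57.7754 − 27.0740) = 0.036 × 30.7014 = 1.10525 W/m².
Set 5.35 ln(C/286) = 1.10525: ln(C/286) = 1.10525/5.35 = 0.20659, so C = 286 × e^0.20659 = 286 × 1.22948 = 351.63 ppm.

C ≈ 352 ppm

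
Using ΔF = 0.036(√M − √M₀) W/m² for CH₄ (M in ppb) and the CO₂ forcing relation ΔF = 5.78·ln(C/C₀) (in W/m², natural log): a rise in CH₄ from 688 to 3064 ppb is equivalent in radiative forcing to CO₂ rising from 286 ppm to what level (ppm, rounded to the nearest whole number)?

CH₄ forcing: 0.036 × (√3064 − √688) = 0.036 × (55.3534 − 26.2298) = 0.036 × 29.1236 = 1.04845 W/m².
Set 5.78 ln(C/286) = 1.04845: ln(C/286) = 1.04845/5.78 = 0.18139, so C = 286 × e^0.18139 = 286 × 1.19888 = 342.88 ppm.

C ≈ 343 ppm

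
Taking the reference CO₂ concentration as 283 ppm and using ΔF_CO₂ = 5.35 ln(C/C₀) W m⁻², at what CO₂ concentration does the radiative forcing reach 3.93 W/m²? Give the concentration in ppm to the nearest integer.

C ≈ 590 ppm

Set 5.35 ln(C/283) = 3.93, so ln(C/283) = 3.93/5.35 = 0.73458.
Then C/283 = e^0.73458 = 2.08461, giving C = 283 × 2.08461 = 589.94 ppm.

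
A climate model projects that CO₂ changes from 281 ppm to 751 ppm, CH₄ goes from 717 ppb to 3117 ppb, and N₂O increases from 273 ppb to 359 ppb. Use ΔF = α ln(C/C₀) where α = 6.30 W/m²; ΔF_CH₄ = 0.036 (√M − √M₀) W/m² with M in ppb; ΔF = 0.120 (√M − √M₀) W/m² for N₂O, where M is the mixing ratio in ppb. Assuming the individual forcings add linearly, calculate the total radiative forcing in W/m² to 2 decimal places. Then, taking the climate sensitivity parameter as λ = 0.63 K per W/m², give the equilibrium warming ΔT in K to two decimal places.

ΔF = 7.53 W/m²; ΔT = 4.74 K

CO₂: 6.30 × ln(751/281) = 6.30 × ln(2.67260) = 6.30 × 0.98305 = 6.1932 W/m².
CH₄: 0.036 × (√3117 − √717) = 0.036 × (55.8301 − 26.7769) = 0.036 × 29.0532 = 1.0459 W/m².
N₂O: 0.120 × (√359 − √273) = 0.120 × (18.9473 − 16.5227) = 0.120 × 2.4246 = 0.2910 W/m².
Total ΔF = 6.1932 + 1.0459 + 0.2910 = 7.5301 W/m².
ΔT = λ ΔF = 0.63 × 7.53 = 4.7439 K.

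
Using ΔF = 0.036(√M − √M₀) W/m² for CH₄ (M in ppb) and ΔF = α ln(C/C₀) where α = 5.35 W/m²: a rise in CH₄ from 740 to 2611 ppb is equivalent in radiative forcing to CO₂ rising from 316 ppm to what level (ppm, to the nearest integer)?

CH₄ forcing: 0.036 × (√2611 − √740) = 0.036 × (51.0979 − 27.2029) = 0.036 × 23.8950 = 0.86022 W/m².
Set 5.35 ln(C/316) = 0.86022: ln(C/316) = 0.86022/5.35 = 0.16079, so C = 316 × e^0.16079 = 316 × 1.17444 = 371.12 ppm.

C ≈ 371 ppm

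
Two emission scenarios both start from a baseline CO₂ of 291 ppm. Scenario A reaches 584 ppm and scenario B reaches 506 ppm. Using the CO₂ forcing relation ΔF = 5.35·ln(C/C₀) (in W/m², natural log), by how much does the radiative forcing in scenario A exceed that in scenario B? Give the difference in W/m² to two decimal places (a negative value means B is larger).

ΔF_A − ΔF_B = 0.77 W/m²

ΔF_A = 5.35 ln(584/291) = 5.35 × 0.69658 = 3.7267 W/m².
ΔF_B = 5.35 ln(506/291) = 5.35 × 0.55321 = 2.9597 W/m².
Difference: 3.7267 − 2.9597 = 0.7670 W/m².
(Equivalently, ΔF_A − ΔF_B = 5.35 ln(584/506) = 5.35 × 0.14336 = 0.7670 W/m².)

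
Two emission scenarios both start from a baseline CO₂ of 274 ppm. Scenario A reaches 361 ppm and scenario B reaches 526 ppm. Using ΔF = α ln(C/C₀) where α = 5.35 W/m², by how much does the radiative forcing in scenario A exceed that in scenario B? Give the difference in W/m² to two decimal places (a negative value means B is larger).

ΔF_A − ΔF_B = -2.01 W/m²

ΔF_A = 5.35 ln(361/274) = 5.35 × 0.27575 = 1.4753 W/m².
ΔF_B = 5.35 ln(526/274) = 5.35 × 0.65217 = 3.4891 W/m².
Difference: 1.4753 − 3.4891 = -2.0138 W/m².
(Equivalently, ΔF_A − ΔF_B = 5.35 ln(361/526) = 5.35 × -0.37642 = -2.0138 W/m².)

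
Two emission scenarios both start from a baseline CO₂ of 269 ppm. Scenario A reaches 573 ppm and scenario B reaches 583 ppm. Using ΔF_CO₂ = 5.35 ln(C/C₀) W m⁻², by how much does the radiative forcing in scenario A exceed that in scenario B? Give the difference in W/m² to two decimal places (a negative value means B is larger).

ΔF_A = 5.35 ln(573/269) = 5.35 × 0.75617 = 4.0455 W/m².
ΔF_B = 5.35 ln(583/269) = 5.35 × 0.77348 = 4.1381 W/m².
Difference: 4.0455 − 4.1381 = -0.0926 W/m².
(Equivalently, ΔF_A − ΔF_B = 5.35 ln(573/583) = 5.35 × -0.01730 = -0.0926 W/m².)

ΔF_A − ΔF_B = -0.09 W/m²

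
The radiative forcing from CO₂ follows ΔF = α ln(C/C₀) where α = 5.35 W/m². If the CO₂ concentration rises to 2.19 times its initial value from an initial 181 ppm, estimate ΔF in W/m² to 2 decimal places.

ΔF = 4.19 W/m²

ΔF = 5.35 × ln(2.19) = 5.35 × 0.78390 = 4.1939 W/m².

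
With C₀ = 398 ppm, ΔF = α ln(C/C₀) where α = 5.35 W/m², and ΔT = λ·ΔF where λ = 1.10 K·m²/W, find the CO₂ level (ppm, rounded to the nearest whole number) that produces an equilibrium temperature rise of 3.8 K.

Required forcing: ΔF = ΔT/λ = 3.8/1.10 = 3.4545 W/m².
Then ln(C/398) = ΔF/5.35 = 3.4545/5.35 = 0.64570.
So C = 398 × e^0.64570 = 398 × 1.90732 = 759.11 ppm.

C ≈ 759 ppm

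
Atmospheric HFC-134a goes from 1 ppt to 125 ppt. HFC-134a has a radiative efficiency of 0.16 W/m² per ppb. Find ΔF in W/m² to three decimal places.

HFC-134a: Δ = 125 − 1 = 124 ppt = 0.124 ppb; ΔF = 0.16 × 0.124 = 0.0198 W/m².

ΔF = 0.020 W/m²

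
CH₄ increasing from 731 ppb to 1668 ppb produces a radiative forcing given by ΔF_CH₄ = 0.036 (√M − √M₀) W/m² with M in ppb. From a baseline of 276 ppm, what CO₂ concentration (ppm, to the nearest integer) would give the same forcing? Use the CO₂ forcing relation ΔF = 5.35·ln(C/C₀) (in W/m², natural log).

C ≈ 303 ppm

CH₄ forcing: 0.036 × (√1668 − √731) = 0.036 × (40.8412 − 27.0370) = 0.036 × 13.8042 = 0.49695 W/m².
Set 5.35 ln(C/276) = 0.49695: ln(C/276) = 0.49695/5.35 = 0.09289, so C = 276 × e^0.09289 = 276 × 1.09734 = 302.87 ppm.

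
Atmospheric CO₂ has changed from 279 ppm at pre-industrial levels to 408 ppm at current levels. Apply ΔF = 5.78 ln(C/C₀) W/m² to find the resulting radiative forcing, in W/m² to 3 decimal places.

CO₂ absorption bands are partially saturated, so forcing scales with the logarithm of the concentration ratio.
CO₂: 5.78 × ln(408/279) = 5.78 × ln(1.46237) = 5.78 × 0.38006 = 2.1967 W/m².

ΔF = 2.197 W/m²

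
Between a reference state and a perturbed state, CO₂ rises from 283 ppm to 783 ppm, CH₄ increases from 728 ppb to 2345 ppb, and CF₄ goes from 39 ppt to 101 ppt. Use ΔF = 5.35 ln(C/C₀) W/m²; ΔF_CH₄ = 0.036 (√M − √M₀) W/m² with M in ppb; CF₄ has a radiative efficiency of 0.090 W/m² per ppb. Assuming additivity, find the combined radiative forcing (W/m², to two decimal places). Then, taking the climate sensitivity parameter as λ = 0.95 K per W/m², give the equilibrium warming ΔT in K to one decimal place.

ΔF = 6.22 W/m²; ΔT = 5.9 K

CO₂: 5.35 × ln(783/283) = 5.35 × ln(2.76678) = 5.35 × 1.01768 = 5.4446 W/m².
CH₄: 0.036 × (√2345 − √728) = 0.036 × (48.4252 − 26.9815) = 0.036 × 21.4437 = 0.7720 W/m².
CF₄: Δ = 101 − 39 = 62 ppt = 0.062 ppb; ΔF = 0.090 × 0.062 = 0.0056 W/m².
Total ΔF = 5.4446 + 0.7720 + 0.0056 = 6.2222 W/m².
ΔT = λ ΔF = 0.95 × 6.22 = 5.9090 K.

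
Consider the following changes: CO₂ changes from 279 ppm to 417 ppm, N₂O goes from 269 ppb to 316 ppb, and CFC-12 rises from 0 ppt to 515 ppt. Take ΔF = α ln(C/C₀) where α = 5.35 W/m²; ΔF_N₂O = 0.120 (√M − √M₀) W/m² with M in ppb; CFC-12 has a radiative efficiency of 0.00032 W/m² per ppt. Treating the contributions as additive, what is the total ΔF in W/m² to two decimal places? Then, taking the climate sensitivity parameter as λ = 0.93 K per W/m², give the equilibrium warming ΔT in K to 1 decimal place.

ΔF = 2.48 W/m²; ΔT = 2.3 K

CO₂: 5.35 × ln(417/279) = 5.35 × ln(1.49462) = 5.35 × 0.40187 = 2.1500 W/m².
N₂O: 0.120 × (√316 − √269) = 0.120 × (17.7764 − 16.4012) = 0.120 × 1.3752 = 0.1650 W/m².
CFC-12: ΔF = 0.00032 × (515 − 0) = 0.00032 × 515 = 0.1648 W/m².
Total ΔF = 2.1500 + 0.1650 + 0.1648 = 2.4798 W/m².
ΔT = λ ΔF = 0.93 × 2.48 = 2.3064 K.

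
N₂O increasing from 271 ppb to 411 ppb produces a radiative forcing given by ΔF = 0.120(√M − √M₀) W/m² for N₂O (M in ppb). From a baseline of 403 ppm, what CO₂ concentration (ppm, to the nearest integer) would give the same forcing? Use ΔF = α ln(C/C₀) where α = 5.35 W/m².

N₂O forcing: 0.120 × (√411 − √271) = 0.120 × (20.2731 − 16.4621) = 0.120 × 3.8110 = 0.45732 W/m².
Set 5.35 ln(C/403) = 0.45732: ln(C/403) = 0.45732/5.35 = 0.08548, so C = 403 × e^0.08548 = 403 × 1.08924 = 438.96 ppm.

C ≈ 439 ppm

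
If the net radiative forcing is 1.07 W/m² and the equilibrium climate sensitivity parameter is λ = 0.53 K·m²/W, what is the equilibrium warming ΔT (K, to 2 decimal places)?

ΔT = λ ΔF = 0.53 × 1.07 = 0.5671 K.

ΔT = 0.57 K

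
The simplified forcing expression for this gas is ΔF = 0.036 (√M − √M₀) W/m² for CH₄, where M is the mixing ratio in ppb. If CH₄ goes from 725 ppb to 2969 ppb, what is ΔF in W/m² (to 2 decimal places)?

CH₄: 0.036 × (√2969 − √725) = 0.036 × (54.4885 − 26.9258) = 0.036 × 27.5627 = 0.9923 W/m².

ΔF = 0.99 W/m²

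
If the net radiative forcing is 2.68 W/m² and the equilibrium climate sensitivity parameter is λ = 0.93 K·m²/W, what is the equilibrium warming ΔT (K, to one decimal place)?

ΔT = 2.5 K

ΔT = λ ΔF = 0.93 × 2.68 = 2.4924 K.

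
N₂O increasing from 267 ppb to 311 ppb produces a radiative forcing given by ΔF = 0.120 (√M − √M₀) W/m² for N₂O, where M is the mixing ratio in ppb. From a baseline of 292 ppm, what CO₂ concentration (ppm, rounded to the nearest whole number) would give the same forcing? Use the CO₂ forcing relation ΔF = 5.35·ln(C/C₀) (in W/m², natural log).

N₂O forcing: 0.120 × (√311 − √267) = 0.120 × (17.6352 − 16.3401) = 0.120 × 1.2951 = 0.15541 W/m².
Set 5.35 ln(C/292) = 0.15541: ln(C/292) = 0.15541/5.35 = 0.02905, so C = 292 × e^0.02905 = 292 × 1.02948 = 300.61 ppm.

C ≈ 301 ppm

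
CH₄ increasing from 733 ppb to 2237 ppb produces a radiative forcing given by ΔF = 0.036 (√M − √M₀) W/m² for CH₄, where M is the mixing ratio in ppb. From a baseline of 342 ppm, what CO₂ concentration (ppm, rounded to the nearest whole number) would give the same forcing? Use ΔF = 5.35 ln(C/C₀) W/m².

CH₄ forcing: 0.036 × (√2237 − √733) = 0.036 × (47.2969 − 27.0740) = 0.036 × 20.2229 = 0.72802 W/m².
Set 5.35 ln(C/342) = 0.72802: ln(C/342) = 0.72802/5.35 = 0.13608, so C = 342 × e^0.13608 = 342 × 1.14577 = 391.85 ppm.

C ≈ 392 ppm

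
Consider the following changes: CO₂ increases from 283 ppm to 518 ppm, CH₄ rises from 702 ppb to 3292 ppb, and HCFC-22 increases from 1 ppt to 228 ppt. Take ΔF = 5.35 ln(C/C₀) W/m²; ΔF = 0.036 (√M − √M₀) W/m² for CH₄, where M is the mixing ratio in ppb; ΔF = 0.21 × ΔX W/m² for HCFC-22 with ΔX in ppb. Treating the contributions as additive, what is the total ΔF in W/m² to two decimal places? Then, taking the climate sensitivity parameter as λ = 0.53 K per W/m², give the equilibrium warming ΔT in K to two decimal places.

ΔF = 4.39 W/m²; ΔT = 2.33 K

CO₂: 5.35 × ln(518/283) = 5.35 × ln(1.83039) = 5.35 × 0.60453 = 3.2342 W/m².
CH₄: 0.036 × (√3292 − √702) = 0.036 × (57.3760 − 26.4953) = 0.036 × 30.8807 = 1.1117 W/m².
HCFC-22: Δ = 228 − 1 = 227 ppt = 0.227 ppb; ΔF = 0.21 × 0.227 = 0.0477 W/m².
Total ΔF = 3.2342 + 1.1117 + 0.0477 = 4.3936 W/m².
ΔT = λ ΔF = 0.53 × 4.39 = 2.3267 K.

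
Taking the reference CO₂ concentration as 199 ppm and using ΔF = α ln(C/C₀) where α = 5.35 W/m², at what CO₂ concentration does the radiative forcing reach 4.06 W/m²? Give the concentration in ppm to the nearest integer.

Set 5.35 ln(C/199) = 4.06, so ln(C/199) = 4.06/5.35 = 0.75888.
Then C/199 = e^0.75888 = 2.13588, giving C = 199 × 2.13588 = 425.04 ppm.

C ≈ 425 ppm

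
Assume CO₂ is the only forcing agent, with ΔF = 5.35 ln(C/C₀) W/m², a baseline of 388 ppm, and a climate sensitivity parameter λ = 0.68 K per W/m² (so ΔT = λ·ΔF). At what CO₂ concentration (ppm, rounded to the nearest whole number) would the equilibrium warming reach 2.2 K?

Required forcing: ΔF = ΔT/λ = 2.2/0.68 = 3.2353 W/m².
Then ln(C/388) = ΔF/5.35 = 3.2353/5.35 = 0.60473.
So C = 388 × e^0.60473 = 388 × 1.83076 = 710.33 ppm.

C ≈ 710 ppm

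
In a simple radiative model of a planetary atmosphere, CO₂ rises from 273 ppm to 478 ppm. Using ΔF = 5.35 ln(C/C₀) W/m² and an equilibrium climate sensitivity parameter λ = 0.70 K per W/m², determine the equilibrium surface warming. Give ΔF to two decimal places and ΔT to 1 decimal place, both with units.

ΔF = 3.00 W/m²; ΔT = 2.1 K

CO₂: 5.35 × ln(478/273) = 5.35 × ln(1.75092) = 5.35 × 0.56014 = 2.9967 W/m².
ΔT = λ ΔF = 0.70 × 3.00 = 2.1000 K.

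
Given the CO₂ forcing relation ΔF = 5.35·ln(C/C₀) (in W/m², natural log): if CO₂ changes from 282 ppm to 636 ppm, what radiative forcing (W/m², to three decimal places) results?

ΔF = 4.351 W/m²

CO₂: 5.35 × ln(636/282) = 5.35 × ln(2.25532) = 5.35 × 0.81329 = 4.3511 W/m².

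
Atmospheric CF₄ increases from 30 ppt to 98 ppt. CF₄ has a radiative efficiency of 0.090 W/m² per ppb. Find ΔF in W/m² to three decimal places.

CF₄: Δ = 98 − 30 = 68 ppt = 0.068 ppb; ΔF = 0.090 × 0.068 = 0.0061 W/m².

ΔF = 0.006 W/m²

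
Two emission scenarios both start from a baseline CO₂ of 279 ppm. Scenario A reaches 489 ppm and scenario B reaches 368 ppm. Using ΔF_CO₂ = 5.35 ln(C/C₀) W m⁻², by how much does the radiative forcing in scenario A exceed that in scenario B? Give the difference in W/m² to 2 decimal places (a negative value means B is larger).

ΔF_A = 5.35 ln(489/279) = 5.35 × 0.56115 = 3.0022 W/m².
ΔF_B = 5.35 ln(368/279) = 5.35 × 0.27687 = 1.4813 W/m².
Difference: 3.0022 − 1.4813 = 1.5209 W/m².
(Equivalently, ΔF_A − ΔF_B = 5.35 ln(489/368) = 5.35 × 0.28428 = 1.5209 W/m².)

ΔF_A − ΔF_B = 1.52 W/m²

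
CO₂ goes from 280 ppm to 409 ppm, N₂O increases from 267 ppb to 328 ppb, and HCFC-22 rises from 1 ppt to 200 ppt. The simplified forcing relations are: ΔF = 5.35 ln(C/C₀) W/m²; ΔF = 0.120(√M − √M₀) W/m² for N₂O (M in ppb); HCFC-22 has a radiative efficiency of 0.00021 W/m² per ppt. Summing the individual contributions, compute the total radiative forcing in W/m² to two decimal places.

ΔF = 2.28 W/m²

CO₂: 5.35 × ln(409/280) = 5.35 × ln(1.46071) = 5.35 × 0.37892 = 2.0272 W/m².
N₂O: 0.120 × (√328 − √267) = 0.120 × (18.1108 − 16.3401) = 0.120 × 1.7707 = 0.2125 W/m².
HCFC-22: ΔF = 0.00021 × (200 − 1) = 0.00021 × 199 = 0.0418 W/m².
Total ΔF = 2.0272 + 0.2125 + 0.0418 = 2.2815 W/m².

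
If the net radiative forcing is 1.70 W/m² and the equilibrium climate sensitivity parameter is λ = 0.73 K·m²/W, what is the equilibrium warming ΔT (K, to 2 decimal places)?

ΔT = 1.24 K

ΔT = λ ΔF = 0.73 × 1.70 = 1.2410 K.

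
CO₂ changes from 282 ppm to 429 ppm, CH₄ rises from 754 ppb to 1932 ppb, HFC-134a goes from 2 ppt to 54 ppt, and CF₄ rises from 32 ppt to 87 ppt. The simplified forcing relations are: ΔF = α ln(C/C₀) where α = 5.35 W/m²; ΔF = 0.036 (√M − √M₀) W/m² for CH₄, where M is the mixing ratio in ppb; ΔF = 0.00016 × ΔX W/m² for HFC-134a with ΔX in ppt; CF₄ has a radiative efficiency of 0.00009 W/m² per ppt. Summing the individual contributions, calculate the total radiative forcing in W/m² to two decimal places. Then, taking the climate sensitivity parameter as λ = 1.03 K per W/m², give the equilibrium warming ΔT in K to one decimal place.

CO₂: 5.35 × ln(429/282) = 5.35 × ln(1.52128) = 5.35 × 0.41955 = 2.2446 W/m².
CH₄: 0.036 × (√1932 − √754) = 0.036 × (43.9545 − 27.4591) = 0.036 × 16.4954 = 0.5938 W/m².
HFC-134a: ΔF = 0.00016 × (54 − 2) = 0.00016 × 52 = 0.0083 W/m².
CF₄: ΔF = 0.00009 × (87 − 32) = 0.00009 × 55 = 0.0050 W/m².
Total ΔF = 2.2446 + 0.5938 + 0.0083 + 0.0050 = 2.8517 W/m².
ΔT = λ ΔF = 1.03 × 2.85 = 2.9355 K.

ΔF = 2.85 W/m²; ΔT = 2.9 K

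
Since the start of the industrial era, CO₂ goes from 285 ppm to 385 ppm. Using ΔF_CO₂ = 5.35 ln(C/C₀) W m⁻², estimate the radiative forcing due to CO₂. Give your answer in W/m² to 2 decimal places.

CO₂ absorption bands are partially saturated, so forcing scales with the logarithm of the concentration ratio.
CO₂: 5.35 × ln(385/285) = 5.35 × ln(1.35088) = 5.35 × 0.30076 = 1.6091 W/m².

ΔF = 1.61 W/m²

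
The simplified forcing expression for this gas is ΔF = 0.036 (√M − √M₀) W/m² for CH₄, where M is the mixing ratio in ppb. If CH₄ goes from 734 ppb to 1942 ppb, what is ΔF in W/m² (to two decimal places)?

ΔF = 0.61 W/m²

CH₄: 0.036 × (√1942 − √734) = 0.036 × (44.0681 − 27.0924) = 0.036 × 16.9757 = 0.6111 W/m².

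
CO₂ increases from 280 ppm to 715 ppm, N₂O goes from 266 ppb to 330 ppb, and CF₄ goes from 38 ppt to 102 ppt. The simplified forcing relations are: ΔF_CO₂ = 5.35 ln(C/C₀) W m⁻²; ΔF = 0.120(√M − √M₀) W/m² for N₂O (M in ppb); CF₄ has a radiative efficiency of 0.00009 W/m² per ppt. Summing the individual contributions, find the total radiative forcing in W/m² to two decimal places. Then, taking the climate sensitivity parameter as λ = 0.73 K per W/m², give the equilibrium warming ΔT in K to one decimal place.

ΔF = 5.24 W/m²; ΔT = 3.8 K

CO₂: 5.35 × ln(715/280) = 5.35 × ln(2.55357) = 5.35 × 0.93749 = 5.0156 W/m².
N₂O: 0.120 × (√330 − √266) = 0.120 × (18.1659 − 16.3095) = 0.120 × 1.8564 = 0.2228 W/m².
CF₄: ΔF = 0.00009 × (102 − 38) = 0.00009 × 64 = 0.0058 W/m².
Total ΔF = 5.0156 + 0.2228 + 0.0058 = 5.2442 W/m².
ΔT = λ ΔF = 0.73 × 5.24 = 3.8252 K.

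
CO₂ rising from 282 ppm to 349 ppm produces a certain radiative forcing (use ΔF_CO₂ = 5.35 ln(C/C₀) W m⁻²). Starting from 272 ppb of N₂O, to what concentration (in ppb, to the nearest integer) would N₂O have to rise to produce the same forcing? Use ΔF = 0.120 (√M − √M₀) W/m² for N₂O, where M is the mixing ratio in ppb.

M ≈ 676 ppb

CO₂ forcing: 5.35 × ln(349/282) = 5.35 × 0.213165 = 1.14043 W/m².
Set 0.120(√M − √272) = 1.14043: √M = 1.14043/0.120 + √272 = 9.5036 + 16.4924 = 25.9960.
M = (25.9960)² = 675.79 ppb.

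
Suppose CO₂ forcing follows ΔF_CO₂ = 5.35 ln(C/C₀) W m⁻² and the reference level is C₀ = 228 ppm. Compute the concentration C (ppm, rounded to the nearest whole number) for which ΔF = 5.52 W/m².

Set 5.35 ln(C/228) = 5.52, so ln(C/228) = 5.52/5.35 = 1.03178.
Then C/228 = e^1.03178 = 2.80606, giving C = 228 × 2.80606 = 639.78 ppm.

C ≈ 640 ppm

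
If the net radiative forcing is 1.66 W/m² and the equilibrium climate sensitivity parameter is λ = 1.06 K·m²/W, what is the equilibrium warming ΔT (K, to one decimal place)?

ΔT = 1.8 K

ΔT = λ ΔF = 1.06 × 1.66 = 1.7596 K.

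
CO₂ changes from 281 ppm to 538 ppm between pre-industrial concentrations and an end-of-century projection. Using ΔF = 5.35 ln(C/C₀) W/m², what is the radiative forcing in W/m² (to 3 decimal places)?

ΔF = 3.475 W/m²

CO₂: 5.35 × ln(538/281) = 5.35 × ln(1.91459) = 5.35 × 0.64950 = 3.4748 W/m².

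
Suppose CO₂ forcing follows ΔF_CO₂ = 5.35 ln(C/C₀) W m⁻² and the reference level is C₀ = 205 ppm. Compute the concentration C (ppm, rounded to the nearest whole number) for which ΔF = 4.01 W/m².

C ≈ 434 ppm

Set 5.35 ln(C/205) = 4.01, so ln(C/205) = 4.01/5.35 = 0.74953.
Then C/205 = e^0.74953 = 2.11601, giving C = 205 × 2.11601 = 433.78 ppm.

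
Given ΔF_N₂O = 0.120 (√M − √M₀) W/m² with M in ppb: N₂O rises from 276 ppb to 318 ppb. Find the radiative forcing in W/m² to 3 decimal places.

ΔF = 0.146 W/m²

N₂O: 0.120 × (√318 − √276) = 0.120 × (17.8326 − 16.6132) = 0.120 × 1.2194 = 0.1463 W/m².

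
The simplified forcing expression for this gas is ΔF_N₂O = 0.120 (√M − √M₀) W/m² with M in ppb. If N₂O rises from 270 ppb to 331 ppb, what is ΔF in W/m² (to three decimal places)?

N₂O: 0.120 × (√331 − √270) = 0.120 × (18.1934 − 16.4317) = 0.120 × 1.7617 = 0.2114 W/m².

ΔF = 0.211 W/m²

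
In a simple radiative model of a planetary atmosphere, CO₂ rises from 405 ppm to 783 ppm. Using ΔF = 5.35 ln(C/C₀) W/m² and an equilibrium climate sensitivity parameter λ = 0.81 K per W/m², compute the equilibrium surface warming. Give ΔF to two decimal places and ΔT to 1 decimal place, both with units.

CO₂: 5.35 × ln(783/405) = 5.35 × ln(1.93333) = 5.35 × 0.65924 = 3.5269 W/m².
ΔT = λ ΔF = 0.81 × 3.53 = 2.8593 K.

ΔF = 3.53 W/m²; ΔT = 2.9 K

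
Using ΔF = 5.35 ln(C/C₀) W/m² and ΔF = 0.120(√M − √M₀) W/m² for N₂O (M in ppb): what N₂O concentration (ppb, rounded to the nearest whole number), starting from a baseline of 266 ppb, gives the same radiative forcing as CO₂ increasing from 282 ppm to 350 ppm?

M ≈ 673 ppb

CO₂ forcing: 5.35 × ln(350/282) = 5.35 × 0.216026 = 1.15574 W/m².
Set 0.120(√M − √266) = 1.15574: √M = 1.15574/0.120 + √266 = 9.6312 + 16.3095 = 25.9407.
M = (25.9407)² = 672.92 ppb.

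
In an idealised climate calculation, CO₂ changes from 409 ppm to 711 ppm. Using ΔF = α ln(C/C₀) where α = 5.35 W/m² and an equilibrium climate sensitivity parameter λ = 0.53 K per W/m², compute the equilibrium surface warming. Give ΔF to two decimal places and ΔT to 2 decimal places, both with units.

CO₂: 5.35 × ln(711/409) = 5.35 × ln(1.73839) = 5.35 × 0.55296 = 2.9583 W/m².
ΔT = λ ΔF = 0.53 × 2.96 = 1.5688 K.

ΔF = 2.96 W/m²; ΔT = 1.57 K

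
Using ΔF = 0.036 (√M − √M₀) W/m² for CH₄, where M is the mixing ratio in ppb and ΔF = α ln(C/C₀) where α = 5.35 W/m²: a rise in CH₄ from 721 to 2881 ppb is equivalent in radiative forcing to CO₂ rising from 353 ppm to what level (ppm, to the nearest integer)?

C ≈ 423 ppm

CH₄ forcing: 0.036 × (√2881 − √721) = 0.036 × (53.6749 − 26.8514) = 0.036 × 26.8235 = 0.96565 W/m².
Set 5.35 ln(C/353) = 0.96565: ln(C/353) = 0.96565/5.35 = 0.18050, so C = 353 × e^0.18050 = 353 × 1.19782 = 422.83 ppm.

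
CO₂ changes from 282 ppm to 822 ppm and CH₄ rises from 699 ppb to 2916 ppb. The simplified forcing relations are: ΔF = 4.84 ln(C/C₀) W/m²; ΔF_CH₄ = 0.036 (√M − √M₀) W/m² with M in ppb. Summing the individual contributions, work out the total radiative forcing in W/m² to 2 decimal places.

ΔF = 6.17 W/m²

CO₂: 4.84 × ln(822/282) = 4.84 × ln(2.91489) = 4.84 × 1.06983 = 5.1780 W/m².
CH₄: 0.036 × (√2916 − √699) = 0.036 × (54.0000 − 26.4386) = 0.036 × 27.5614 = 0.9922 W/m².
Total ΔF = 5.1780 + 0.9922 = 6.1702 W/m².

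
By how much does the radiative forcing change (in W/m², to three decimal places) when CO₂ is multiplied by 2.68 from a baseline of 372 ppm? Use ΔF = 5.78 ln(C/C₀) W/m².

ΔF = 5.78 × ln(2.68) = 5.78 × 0.98582 = 5.6980 W/m².

ΔF = 5.698 W/m²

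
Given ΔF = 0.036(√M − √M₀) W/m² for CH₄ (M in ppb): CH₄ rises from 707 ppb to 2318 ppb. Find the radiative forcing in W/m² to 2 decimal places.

ΔF = 0.78 W/m²

CH₄: 0.036 × (√2318 − √707) = 0.036 × (48.1456 − 26.5895) = 0.036 × 21.5561 = 0.7760 W/m².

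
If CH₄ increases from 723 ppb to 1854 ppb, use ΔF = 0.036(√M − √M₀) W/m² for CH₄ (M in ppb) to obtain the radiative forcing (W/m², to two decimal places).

ΔF = 0.58 W/m²

CH₄: 0.036 × (√1854 − √723) = 0.036 × (43.0581 − 26.8887) = 0.036 × 16.1694 = 0.5821 W/m².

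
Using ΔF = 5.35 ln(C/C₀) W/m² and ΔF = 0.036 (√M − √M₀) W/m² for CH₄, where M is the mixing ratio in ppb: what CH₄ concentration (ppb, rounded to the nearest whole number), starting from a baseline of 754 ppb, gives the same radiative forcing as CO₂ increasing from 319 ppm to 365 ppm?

CO₂ forcing: 5.35 × ln(365/319) = 5.35 × 0.134706 = 0.72068 W/m².
Set 0.036(√M − √754) = 0.72068: √M = 0.72068/0.036 + √754 = 20.0189 + 27.4591 = 47.4780.
M = (47.4780)² = 2254.16 ppb.

M ≈ 2254 ppb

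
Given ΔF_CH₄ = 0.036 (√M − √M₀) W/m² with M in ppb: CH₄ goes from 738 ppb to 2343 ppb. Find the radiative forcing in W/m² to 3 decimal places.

ΔF = 0.765 W/m²

CH₄: 0.036 × (√2343 − √738) = 0.036 × (48.4045 − 27.1662) = 0.036 × 21.2383 = 0.7646 W/m².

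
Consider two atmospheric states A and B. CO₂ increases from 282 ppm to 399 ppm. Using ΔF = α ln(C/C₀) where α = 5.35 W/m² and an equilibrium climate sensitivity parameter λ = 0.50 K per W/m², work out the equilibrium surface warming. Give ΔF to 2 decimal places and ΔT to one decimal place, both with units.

CO₂: 5.35 × ln(399/282) = 5.35 × ln(1.41489) = 5.35 × 0.34705 = 1.8567 W/m².
ΔT = λ ΔF = 0.50 × 1.86 = 0.9300 K.

ΔF = 1.86 W/m²; ΔT = 0.9 K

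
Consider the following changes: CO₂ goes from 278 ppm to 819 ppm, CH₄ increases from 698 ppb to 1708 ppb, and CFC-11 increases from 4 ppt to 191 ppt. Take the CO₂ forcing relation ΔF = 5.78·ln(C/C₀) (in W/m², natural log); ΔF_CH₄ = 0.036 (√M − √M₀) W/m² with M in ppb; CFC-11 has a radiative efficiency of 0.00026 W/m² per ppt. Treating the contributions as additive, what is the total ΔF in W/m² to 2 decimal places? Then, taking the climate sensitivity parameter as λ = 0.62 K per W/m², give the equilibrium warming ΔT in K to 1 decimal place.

CO₂: 5.78 × ln(819/278) = 5.78 × ln(2.94604) = 5.78 × 1.08046 = 6.2451 W/m².
CH₄: 0.036 × (√1708 − √698) = 0.036 × (41.3280 − 26.4197) = 0.036 × 14.9083 = 0.5367 W/m².
CFC-11: ΔF = 0.00026 × (191 − 4) = 0.00026 × 187 = 0.0486 W/m².
Total ΔF = 6.2451 + 0.5367 + 0.0486 = 6.8304 W/m².
ΔT = λ ΔF = 0.62 × 6.83 = 4.2346 K.

ΔF = 6.83 W/m²; ΔT = 4.2 K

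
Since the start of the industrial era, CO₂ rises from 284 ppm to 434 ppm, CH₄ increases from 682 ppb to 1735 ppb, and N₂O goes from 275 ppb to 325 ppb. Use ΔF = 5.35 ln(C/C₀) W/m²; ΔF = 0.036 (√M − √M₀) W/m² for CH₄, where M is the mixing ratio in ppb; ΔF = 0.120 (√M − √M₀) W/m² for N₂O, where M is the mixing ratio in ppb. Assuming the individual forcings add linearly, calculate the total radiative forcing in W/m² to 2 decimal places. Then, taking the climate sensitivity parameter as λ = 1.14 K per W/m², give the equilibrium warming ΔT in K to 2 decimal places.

ΔF = 3.00 W/m²; ΔT = 3.42 K

CO₂: 5.35 × ln(434/284) = 5.35 × ln(1.52817) = 5.35 × 0.42407 = 2.2688 W/m².
CH₄: 0.036 × (√1735 − √682) = 0.036 × (41.6533 − 26.1151) = 0.036 × 15.5382 = 0.5594 W/m².
N₂O: 0.120 × (√325 − √275) = 0.120 × (18.0278 − 16.5831) = 0.120 × 1.4447 = 0.1734 W/m².
Total ΔF = 2.2688 + 0.5594 + 0.1734 = 3.0016 W/m².
ΔT = λ ΔF = 1.14 × 3.00 = 3.4200 K.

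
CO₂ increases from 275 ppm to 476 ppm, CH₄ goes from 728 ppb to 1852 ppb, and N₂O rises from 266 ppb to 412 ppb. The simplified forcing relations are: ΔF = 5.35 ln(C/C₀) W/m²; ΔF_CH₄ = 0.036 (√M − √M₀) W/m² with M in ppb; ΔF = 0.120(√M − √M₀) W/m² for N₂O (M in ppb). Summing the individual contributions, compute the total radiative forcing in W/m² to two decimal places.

CO₂: 5.35 × ln(476/275) = 5.35 × ln(1.73091) = 5.35 × 0.54865 = 2.9353 W/m².
CH₄: 0.036 × (√1852 − √728) = 0.036 × (43.0349 − 26.9815) = 0.036 × 16.0534 = 0.5779 W/m².
N₂O: 0.120 × (√412 − √266) = 0.120 × (20.2978 − 16.3095) = 0.120 × 3.9883 = 0.4786 W/m².
Total ΔF = 2.9353 + 0.5779 + 0.4786 = 3.9918 W/m².

ΔF = 3.99 W/m²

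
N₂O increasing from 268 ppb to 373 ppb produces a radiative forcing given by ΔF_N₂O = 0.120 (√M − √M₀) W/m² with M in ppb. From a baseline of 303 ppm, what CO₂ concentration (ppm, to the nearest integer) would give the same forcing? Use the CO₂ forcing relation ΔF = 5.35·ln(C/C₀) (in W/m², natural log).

C ≈ 324 ppm

N₂O forcing: 0.120 × (√373 − √268) = 0.120 × (19.3132 − 16.3707) = 0.120 × 2.9425 = 0.35310 W/m².
Set 5.35 ln(C/303) = 0.35310: ln(C/303) = 0.35310/5.35 = 0.06600, so C = 303 × e^0.06600 = 303 × 1.06823 = 323.67 ppm.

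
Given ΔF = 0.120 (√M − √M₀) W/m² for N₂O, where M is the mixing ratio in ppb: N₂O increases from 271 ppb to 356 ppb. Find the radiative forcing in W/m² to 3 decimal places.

N₂O: 0.120 × (√356 − √271) = 0.120 × (18.8680 − 16.4621) = 0.120 × 2.4059 = 0.2887 W/m².

ΔF = 0.289 W/m²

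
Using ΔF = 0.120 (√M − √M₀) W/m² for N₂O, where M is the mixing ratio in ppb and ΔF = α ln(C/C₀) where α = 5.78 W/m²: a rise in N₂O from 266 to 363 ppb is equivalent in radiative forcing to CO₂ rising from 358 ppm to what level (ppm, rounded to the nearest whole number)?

N₂O forcing: 0.120 × (√363 − √266) = 0.120 × (19.0526 − 16.3095) = 0.120 × 2.7431 = 0.32917 W/m².
Set 5.78 ln(C/358) = 0.32917: ln(C/358) = 0.32917/5.78 = 0.05695, so C = 358 × e^0.05695 = 358 × 1.05860 = 378.98 ppm.

C ≈ 379 ppm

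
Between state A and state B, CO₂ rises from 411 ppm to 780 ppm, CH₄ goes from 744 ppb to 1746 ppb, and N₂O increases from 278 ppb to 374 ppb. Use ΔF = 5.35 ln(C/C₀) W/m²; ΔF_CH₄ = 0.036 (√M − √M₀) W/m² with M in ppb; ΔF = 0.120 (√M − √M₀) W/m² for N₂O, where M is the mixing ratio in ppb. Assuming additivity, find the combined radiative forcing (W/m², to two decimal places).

ΔF = 4.27 W/m²

CO₂: 5.35 × ln(780/411) = 5.35 × ln(1.89781) = 5.35 × 0.64070 = 3.4277 W/m².
CH₄: 0.036 × (√1746 − √744) = 0.036 × (41.7852 − 27.2764) = 0.036 × 14.5088 = 0.5223 W/m².
N₂O: 0.120 × (√374 − √278) = 0.120 × (19.3391 − 16.6733) = 0.120 × 2.6658 = 0.3199 W/m².
Total ΔF = 3.4277 + 0.5223 + 0.3199 = 4.2699 W/m².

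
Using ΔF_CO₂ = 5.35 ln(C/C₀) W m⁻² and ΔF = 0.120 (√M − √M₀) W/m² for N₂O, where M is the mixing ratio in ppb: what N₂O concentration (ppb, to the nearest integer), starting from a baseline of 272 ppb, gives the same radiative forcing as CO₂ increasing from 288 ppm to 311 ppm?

CO₂ forcing: 5.35 × ln(311/288) = 5.35 × 0.076832 = 0.41105 W/m².
Set 0.120(√M − √272) = 0.41105: √M = 0.41105/0.120 + √272 = 3.4254 + 16.4924 = 19.9178.
M = (19.9178)² = 396.72 ppb.

M ≈ 397 ppb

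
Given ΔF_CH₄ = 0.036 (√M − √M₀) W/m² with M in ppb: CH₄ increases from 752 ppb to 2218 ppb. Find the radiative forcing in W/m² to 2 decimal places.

CH₄: 0.036 × (√2218 − √752) = 0.036 × (47.0956 − 27.4226) = 0.036 × 19.6730 = 0.7082 W/m².

ΔF = 0.71 W/m²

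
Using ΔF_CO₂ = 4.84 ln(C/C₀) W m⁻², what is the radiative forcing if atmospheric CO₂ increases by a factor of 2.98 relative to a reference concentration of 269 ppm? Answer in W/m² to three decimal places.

Because the forcing depends only on the ratio C/C₀, the initial concentration does not enter.
ΔF = 4.84 × ln(2.98) = 4.84 × 1.09192 = 5.2849 W/m².

ΔF = 5.285 W/m²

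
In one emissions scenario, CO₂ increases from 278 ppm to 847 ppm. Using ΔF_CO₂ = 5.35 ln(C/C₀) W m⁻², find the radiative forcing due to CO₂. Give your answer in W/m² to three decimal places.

CO₂: 5.35 × ln(847/278) = 5.35 × ln(3.04676) = 5.35 × 1.11408 = 5.9603 W/m².

ΔF = 5.960 W/m²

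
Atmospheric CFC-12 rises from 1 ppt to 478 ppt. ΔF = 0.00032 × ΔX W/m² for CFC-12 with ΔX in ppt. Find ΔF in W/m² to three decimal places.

ΔF = 0.153 W/m²

CFC-12: ΔF = 0.00032 × (478 − 1) = 0.00032 × 477 = 0.1526 W/m².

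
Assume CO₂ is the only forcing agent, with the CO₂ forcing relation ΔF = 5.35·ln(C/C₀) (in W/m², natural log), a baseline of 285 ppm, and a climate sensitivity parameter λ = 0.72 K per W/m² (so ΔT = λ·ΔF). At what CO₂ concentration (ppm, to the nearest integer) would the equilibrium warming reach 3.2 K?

C ≈ 654 ppm

Required forcing: ΔF = ΔT/λ = 3.2/0.72 = 4.4444 W/m².
Then ln(C/285) = ΔF/5.35 = 4.4444/5.35 = 0.83073.
So C = 285 × e^0.83073 = 285 × 2.29499 = 654.07 ppm.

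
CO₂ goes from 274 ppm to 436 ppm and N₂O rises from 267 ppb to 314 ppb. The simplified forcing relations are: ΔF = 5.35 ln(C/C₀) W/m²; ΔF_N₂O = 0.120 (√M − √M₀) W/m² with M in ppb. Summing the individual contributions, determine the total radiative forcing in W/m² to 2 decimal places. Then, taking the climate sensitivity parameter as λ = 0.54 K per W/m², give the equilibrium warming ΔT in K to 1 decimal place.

ΔF = 2.65 W/m²; ΔT = 1.4 K

CO₂: 5.35 × ln(436/274) = 5.35 × ln(1.59124) = 5.35 × 0.46451 = 2.4851 W/m².
N₂O: 0.120 × (√314 − √267) = 0.120 × (17.7200 − 16.3401) = 0.120 × 1.3799 = 0.1656 W/m².
Total ΔF = 2.4851 + 0.1656 = 2.6507 W/m².
ΔT = λ ΔF = 0.54 × 2.65 = 1.4310 K.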